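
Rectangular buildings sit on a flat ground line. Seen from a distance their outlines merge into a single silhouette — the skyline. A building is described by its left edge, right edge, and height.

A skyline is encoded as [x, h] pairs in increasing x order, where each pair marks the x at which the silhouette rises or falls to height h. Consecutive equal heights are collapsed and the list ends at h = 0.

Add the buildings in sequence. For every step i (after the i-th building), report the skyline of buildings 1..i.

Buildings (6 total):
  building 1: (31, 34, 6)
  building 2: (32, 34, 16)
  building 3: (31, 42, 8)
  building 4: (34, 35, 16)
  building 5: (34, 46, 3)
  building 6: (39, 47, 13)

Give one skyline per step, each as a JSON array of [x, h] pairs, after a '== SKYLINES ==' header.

== SKYLINES ==
[[31,6],[34,0]]
[[31,6],[32,16],[34,0]]
[[31,8],[32,16],[34,8],[42,0]]
[[31,8],[32,16],[35,8],[42,0]]
[[31,8],[32,16],[35,8],[42,3],[46,0]]
[[31,8],[32,16],[35,8],[39,13],[47,0]]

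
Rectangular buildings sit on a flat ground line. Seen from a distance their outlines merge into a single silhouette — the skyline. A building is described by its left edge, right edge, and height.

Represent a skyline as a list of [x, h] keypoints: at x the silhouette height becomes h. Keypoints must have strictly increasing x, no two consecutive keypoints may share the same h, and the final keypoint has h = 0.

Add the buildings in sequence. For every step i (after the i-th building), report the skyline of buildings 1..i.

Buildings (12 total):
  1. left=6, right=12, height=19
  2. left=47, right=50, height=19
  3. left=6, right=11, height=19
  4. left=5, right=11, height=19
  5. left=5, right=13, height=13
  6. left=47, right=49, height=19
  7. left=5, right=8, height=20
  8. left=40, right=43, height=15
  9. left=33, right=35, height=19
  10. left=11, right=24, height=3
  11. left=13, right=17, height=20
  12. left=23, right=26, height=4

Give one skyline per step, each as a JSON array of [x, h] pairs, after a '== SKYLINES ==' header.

== SKYLINES ==
[[6,19],[12,0]]
[[6,19],[12,0],[47,19],[50,0]]
[[6,19],[12,0],[47,19],[50,0]]
[[5,19],[12,0],[47,19],[50,0]]
[[5,19],[12,13],[13,0],[47,19],[50,0]]
[[5,19],[12,13],[13,0],[47,19],[50,0]]
[[5,20],[8,19],[12,13],[13,0],[47,19],[50,0]]
[[5,20],[8,19],[12,13],[13,0],[40,15],[43,0],[47,19],[50,0]]
[[5,20],[8,19],[12,13],[13,0],[33,19],[35,0],[40,15],[43,0],[47,19],[50,0]]
[[5,20],[8,19],[12,13],[13,3],[24,0],[33,19],[35,0],[40,15],[43,0],[47,19],[50,0]]
[[5,20],[8,19],[12,13],[13,20],[17,3],[24,0],[33,19],[35,0],[40,15],[43,0],[47,19],[50,0]]
[[5,20],[8,19],[12,13],[13,20],[17,3],[23,4],[26,0],[33,19],[35,0],[40,15],[43,0],[47,19],[50,0]]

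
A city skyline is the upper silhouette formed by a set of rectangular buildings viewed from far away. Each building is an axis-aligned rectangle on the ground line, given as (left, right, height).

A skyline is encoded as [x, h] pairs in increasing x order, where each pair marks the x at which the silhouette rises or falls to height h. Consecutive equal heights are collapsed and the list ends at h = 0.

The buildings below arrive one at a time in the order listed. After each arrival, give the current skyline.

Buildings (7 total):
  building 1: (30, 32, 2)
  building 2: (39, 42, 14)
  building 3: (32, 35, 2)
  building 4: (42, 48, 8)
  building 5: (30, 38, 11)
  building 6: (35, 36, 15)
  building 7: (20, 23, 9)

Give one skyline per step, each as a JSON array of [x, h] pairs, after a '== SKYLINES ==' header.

== SKYLINES ==
[[30,2],[32,0]]
[[30,2],[32,0],[39,14],[42,0]]
[[30,2],[35,0],[39,14],[42,0]]
[[30,2],[35,0],[39,14],[42,8],[48,0]]
[[30,11],[38,0],[39,14],[42,8],[48,0]]
[[30,11],[35,15],[36,11],[38,0],[39,14],[42,8],[48,0]]
[[20,9],[23,0],[30,11],[35,15],[36,11],[38,0],[39,14],[42,8],[48,0]]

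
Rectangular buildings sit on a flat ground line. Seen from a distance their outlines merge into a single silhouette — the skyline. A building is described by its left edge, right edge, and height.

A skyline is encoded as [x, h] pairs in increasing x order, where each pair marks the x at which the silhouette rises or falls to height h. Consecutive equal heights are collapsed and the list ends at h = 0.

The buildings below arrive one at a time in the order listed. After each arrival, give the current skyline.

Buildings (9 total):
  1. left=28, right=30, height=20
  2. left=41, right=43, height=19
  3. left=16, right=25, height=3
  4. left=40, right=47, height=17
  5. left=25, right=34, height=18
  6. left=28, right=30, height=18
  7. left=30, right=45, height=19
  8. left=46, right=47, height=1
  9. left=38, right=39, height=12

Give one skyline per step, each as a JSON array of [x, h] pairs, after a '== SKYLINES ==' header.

== SKYLINES ==
[[28,20],[30,0]]
[[28,20],[30,0],[41,19],[43,0]]
[[16,3],[25,0],[28,20],[30,0],[41,19],[43,0]]
[[16,3],[25,0],[28,20],[30,0],[40,17],[41,19],[43,17],[47,0]]
[[16,3],[25,18],[28,20],[30,18],[34,0],[40,17],[41,19],[43,17],[47,0]]
[[16,3],[25,18],[28,20],[30,18],[34,0],[40,17],[41,19],[43,17],[47,0]]
[[16,3],[25,18],[28,20],[30,19],[45,17],[47,0]]
[[16,3],[25,18],[28,20],[30,19],[45,17],[47,0]]
[[16,3],[25,18],[28,20],[30,19],[45,17],[47,0]]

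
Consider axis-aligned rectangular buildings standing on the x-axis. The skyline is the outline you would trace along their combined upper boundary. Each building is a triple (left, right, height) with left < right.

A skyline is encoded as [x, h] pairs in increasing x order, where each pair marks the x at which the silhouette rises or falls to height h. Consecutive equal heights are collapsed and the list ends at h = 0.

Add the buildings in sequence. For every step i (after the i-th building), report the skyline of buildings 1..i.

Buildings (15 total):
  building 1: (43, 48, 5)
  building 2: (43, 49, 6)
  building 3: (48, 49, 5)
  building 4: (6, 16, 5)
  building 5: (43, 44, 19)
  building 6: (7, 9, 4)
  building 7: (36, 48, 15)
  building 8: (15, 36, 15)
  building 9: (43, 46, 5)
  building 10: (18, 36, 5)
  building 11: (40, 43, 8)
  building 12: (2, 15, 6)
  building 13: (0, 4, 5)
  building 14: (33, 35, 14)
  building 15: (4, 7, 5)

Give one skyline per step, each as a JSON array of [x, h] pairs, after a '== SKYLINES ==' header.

== SKYLINES ==
[[43,5],[48,0]]
[[43,6],[49,0]]
[[43,6],[49,0]]
[[6,5],[16,0],[43,6],[49,0]]
[[6,5],[16,0],[43,19],[44,6],[49,0]]
[[6,5],[16,0],[43,19],[44,6],[49,0]]
[[6,5],[16,0],[36,15],[43,19],[44,15],[48,6],[49,0]]
[[6,5],[15,15],[43,19],[44,15],[48,6],[49,0]]
[[6,5],[15,15],[43,19],[44,15],[48,6],[49,0]]
[[6,5],[15,15],[43,19],[44,15],[48,6],[49,0]]
[[6,5],[15,15],[43,19],[44,15],[48,6],[49,0]]
[[2,6],[15,15],[43,19],[44,15],[48,6],[49,0]]
[[0,5],[2,6],[15,15],[43,19],[44,15],[48,6],[49,0]]
[[0,5],[2,6],[15,15],[43,19],[44,15],[48,6],[49,0]]
[[0,5],[2,6],[15,15],[43,19],[44,15],[48,6],[49,0]]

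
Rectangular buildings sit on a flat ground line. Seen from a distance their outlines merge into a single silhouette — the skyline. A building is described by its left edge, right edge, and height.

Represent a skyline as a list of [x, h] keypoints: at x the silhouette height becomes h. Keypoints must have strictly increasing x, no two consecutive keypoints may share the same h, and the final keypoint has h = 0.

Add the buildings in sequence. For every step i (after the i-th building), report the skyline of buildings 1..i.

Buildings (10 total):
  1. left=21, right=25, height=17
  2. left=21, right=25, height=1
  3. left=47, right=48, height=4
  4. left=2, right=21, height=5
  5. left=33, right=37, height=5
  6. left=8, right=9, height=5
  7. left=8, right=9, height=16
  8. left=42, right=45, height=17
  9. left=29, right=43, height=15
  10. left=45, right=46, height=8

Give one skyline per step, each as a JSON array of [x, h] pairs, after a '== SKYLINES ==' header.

== SKYLINES ==
[[21,17],[25,0]]
[[21,17],[25,0]]
[[21,17],[25,0],[47,4],[48,0]]
[[2,5],[21,17],[25,0],[47,4],[48,0]]
[[2,5],[21,17],[25,0],[33,5],[37,0],[47,4],[48,0]]
[[2,5],[21,17],[25,0],[33,5],[37,0],[47,4],[48,0]]
[[2,5],[8,16],[9,5],[21,17],[25,0],[33,5],[37,0],[47,4],[48,0]]
[[2,5],[8,16],[9,5],[21,17],[25,0],[33,5],[37,0],[42,17],[45,0],[47,4],[48,0]]
[[2,5],[8,16],[9,5],[21,17],[25,0],[29,15],[42,17],[45,0],[47,4],[48,0]]
[[2,5],[8,16],[9,5],[21,17],[25,0],[29,15],[42,17],[45,8],[46,0],[47,4],[48,0]]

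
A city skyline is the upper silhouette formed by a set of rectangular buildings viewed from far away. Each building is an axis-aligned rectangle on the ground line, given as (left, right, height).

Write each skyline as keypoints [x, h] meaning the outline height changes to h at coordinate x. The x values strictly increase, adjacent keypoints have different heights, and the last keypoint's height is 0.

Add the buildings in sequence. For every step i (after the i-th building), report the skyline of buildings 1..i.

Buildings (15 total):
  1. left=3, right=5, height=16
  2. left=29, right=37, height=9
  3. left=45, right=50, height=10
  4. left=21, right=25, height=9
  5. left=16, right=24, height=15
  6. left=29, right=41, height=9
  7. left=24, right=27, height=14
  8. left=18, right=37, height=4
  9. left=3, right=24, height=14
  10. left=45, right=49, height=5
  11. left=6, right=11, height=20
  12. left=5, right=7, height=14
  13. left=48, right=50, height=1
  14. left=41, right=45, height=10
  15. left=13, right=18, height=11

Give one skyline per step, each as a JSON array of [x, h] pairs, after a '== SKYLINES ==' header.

== SKYLINES ==
[[3,16],[5,0]]
[[3,16],[5,0],[29,9],[37,0]]
[[3,16],[5,0],[29,9],[37,0],[45,10],[50,0]]
[[3,16],[5,0],[21,9],[25,0],[29,9],[37,0],[45,10],[50,0]]
[[3,16],[5,0],[16,15],[24,9],[25,0],[29,9],[37,0],[45,10],[50,0]]
[[3,16],[5,0],[16,15],[24,9],[25,0],[29,9],[41,0],[45,10],[50,0]]
[[3,16],[5,0],[16,15],[24,14],[27,0],[29,9],[41,0],[45,10],[50,0]]
[[3,16],[5,0],[16,15],[24,14],[27,4],[29,9],[41,0],[45,10],[50,0]]
[[3,16],[5,14],[16,15],[24,14],[27,4],[29,9],[41,0],[45,10],[50,0]]
[[3,16],[5,14],[16,15],[24,14],[27,4],[29,9],[41,0],[45,10],[50,0]]
[[3,16],[5,14],[6,20],[11,14],[16,15],[24,14],[27,4],[29,9],[41,0],[45,10],[50,0]]
[[3,16],[5,14],[6,20],[11,14],[16,15],[24,14],[27,4],[29,9],[41,0],[45,10],[50,0]]
[[3,16],[5,14],[6,20],[11,14],[16,15],[24,14],[27,4],[29,9],[41,0],[45,10],[50,0]]
[[3,16],[5,14],[6,20],[11,14],[16,15],[24,14],[27,4],[29,9],[41,10],[50,0]]
[[3,16],[5,14],[6,20],[11,14],[16,15],[24,14],[27,4],[29,9],[41,10],[50,0]]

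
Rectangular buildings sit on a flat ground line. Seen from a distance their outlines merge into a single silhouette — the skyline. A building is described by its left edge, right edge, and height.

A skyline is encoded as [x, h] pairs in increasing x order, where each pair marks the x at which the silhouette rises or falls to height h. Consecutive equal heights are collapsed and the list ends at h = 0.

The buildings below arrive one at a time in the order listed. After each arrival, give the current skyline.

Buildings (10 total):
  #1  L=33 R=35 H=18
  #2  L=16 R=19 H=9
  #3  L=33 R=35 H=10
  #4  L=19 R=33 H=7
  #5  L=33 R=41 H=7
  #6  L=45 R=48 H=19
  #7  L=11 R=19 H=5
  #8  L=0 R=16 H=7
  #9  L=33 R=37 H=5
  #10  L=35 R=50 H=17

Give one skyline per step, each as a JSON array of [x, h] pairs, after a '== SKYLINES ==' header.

== SKYLINES ==
[[33,18],[35,0]]
[[16,9],[19,0],[33,18],[35,0]]
[[16,9],[19,0],[33,18],[35,0]]
[[16,9],[19,7],[33,18],[35,0]]
[[16,9],[19,7],[33,18],[35,7],[41,0]]
[[16,9],[19,7],[33,18],[35,7],[41,0],[45,19],[48,0]]
[[11,5],[16,9],[19,7],[33,18],[35,7],[41,0],[45,19],[48,0]]
[[0,7],[16,9],[19,7],[33,18],[35,7],[41,0],[45,19],[48,0]]
[[0,7],[16,9],[19,7],[33,18],[35,7],[41,0],[45,19],[48,0]]
[[0,7],[16,9],[19,7],[33,18],[35,17],[45,19],[48,17],[50,0]]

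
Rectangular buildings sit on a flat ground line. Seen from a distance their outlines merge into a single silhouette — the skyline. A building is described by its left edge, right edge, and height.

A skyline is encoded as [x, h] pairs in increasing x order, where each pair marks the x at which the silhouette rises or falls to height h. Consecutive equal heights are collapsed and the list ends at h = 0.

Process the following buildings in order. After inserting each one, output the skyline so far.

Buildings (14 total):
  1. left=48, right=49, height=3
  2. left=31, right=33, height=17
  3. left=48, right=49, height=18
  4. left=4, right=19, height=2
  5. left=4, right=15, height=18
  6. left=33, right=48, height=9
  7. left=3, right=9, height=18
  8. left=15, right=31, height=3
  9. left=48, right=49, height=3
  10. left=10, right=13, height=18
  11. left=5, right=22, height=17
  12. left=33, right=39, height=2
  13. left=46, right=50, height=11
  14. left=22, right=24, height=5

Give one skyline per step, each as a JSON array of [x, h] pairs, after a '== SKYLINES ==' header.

== SKYLINES ==
[[48,3],[49,0]]
[[31,17],[33,0],[48,3],[49,0]]
[[31,17],[33,0],[48,18],[49,0]]
[[4,2],[19,0],[31,17],[33,0],[48,18],[49,0]]
[[4,18],[15,2],[19,0],[31,17],[33,0],[48,18],[49,0]]
[[4,18],[15,2],[19,0],[31,17],[33,9],[48,18],[49,0]]
[[3,18],[15,2],[19,0],[31,17],[33,9],[48,18],[49,0]]
[[3,18],[15,3],[31,17],[33,9],[48,18],[49,0]]
[[3,18],[15,3],[31,17],[33,9],[48,18],[49,0]]
[[3,18],[15,3],[31,17],[33,9],[48,18],[49,0]]
[[3,18],[15,17],[22,3],[31,17],[33,9],[48,18],[49,0]]
[[3,18],[15,17],[22,3],[31,17],[33,9],[48,18],[49,0]]
[[3,18],[15,17],[22,3],[31,17],[33,9],[46,11],[48,18],[49,11],[50,0]]
[[3,18],[15,17],[22,5],[24,3],[31,17],[33,9],[46,11],[48,18],[49,11],[50,0]]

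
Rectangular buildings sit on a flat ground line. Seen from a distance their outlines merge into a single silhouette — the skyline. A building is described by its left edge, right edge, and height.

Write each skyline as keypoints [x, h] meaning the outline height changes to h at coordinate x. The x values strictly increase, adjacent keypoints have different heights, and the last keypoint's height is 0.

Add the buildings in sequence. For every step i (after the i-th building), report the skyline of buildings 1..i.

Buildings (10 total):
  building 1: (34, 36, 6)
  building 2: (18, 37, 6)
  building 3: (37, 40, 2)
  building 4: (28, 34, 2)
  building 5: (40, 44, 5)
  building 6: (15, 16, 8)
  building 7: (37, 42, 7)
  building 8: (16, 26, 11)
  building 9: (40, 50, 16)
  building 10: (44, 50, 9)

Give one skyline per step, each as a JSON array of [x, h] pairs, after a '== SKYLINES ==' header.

== SKYLINES ==
[[34,6],[36,0]]
[[18,6],[37,0]]
[[18,6],[37,2],[40,0]]
[[18,6],[37,2],[40,0]]
[[18,6],[37,2],[40,5],[44,0]]
[[15,8],[16,0],[18,6],[37,2],[40,5],[44,0]]
[[15,8],[16,0],[18,6],[37,7],[42,5],[44,0]]
[[15,8],[16,11],[26,6],[37,7],[42,5],[44,0]]
[[15,8],[16,11],[26,6],[37,7],[40,16],[50,0]]
[[15,8],[16,11],[26,6],[37,7],[40,16],[50,0]]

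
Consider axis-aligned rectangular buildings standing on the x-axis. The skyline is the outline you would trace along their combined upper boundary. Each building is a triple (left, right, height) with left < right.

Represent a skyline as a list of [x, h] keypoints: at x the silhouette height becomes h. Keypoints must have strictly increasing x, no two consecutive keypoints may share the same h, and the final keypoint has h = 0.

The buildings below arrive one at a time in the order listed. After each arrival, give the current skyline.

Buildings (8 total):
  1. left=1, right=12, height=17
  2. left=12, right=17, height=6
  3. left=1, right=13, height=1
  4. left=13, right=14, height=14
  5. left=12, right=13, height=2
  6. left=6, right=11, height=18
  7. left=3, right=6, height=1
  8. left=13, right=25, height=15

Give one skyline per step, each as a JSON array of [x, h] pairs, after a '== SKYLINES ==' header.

== SKYLINES ==
[[1,17],[12,0]]
[[1,17],[12,6],[17,0]]
[[1,17],[12,6],[17,0]]
[[1,17],[12,6],[13,14],[14,6],[17,0]]
[[1,17],[12,6],[13,14],[14,6],[17,0]]
[[1,17],[6,18],[11,17],[12,6],[13,14],[14,6],[17,0]]
[[1,17],[6,18],[11,17],[12,6],[13,14],[14,6],[17,0]]
[[1,17],[6,18],[11,17],[12,6],[13,15],[25,0]]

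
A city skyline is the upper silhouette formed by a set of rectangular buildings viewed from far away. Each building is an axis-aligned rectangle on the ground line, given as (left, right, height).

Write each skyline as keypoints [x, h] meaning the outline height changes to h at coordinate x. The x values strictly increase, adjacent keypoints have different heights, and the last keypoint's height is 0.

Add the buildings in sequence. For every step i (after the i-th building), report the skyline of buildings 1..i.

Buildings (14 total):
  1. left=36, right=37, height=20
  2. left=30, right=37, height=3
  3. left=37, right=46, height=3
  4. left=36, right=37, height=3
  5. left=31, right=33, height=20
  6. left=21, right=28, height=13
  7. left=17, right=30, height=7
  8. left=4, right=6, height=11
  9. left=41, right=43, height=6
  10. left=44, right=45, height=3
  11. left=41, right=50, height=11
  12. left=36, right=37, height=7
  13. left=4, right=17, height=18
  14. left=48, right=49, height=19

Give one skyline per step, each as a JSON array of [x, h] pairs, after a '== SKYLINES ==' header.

== SKYLINES ==
[[36,20],[37,0]]
[[30,3],[36,20],[37,0]]
[[30,3],[36,20],[37,3],[46,0]]
[[30,3],[36,20],[37,3],[46,0]]
[[30,3],[31,20],[33,3],[36,20],[37,3],[46,0]]
[[21,13],[28,0],[30,3],[31,20],[33,3],[36,20],[37,3],[46,0]]
[[17,7],[21,13],[28,7],[30,3],[31,20],[33,3],[36,20],[37,3],[46,0]]
[[4,11],[6,0],[17,7],[21,13],[28,7],[30,3],[31,20],[33,3],[36,20],[37,3],[46,0]]
[[4,11],[6,0],[17,7],[21,13],[28,7],[30,3],[31,20],[33,3],[36,20],[37,3],[41,6],[43,3],[46,0]]
[[4,11],[6,0],[17,7],[21,13],[28,7],[30,3],[31,20],[33,3],[36,20],[37,3],[41,6],[43,3],[46,0]]
[[4,11],[6,0],[17,7],[21,13],[28,7],[30,3],[31,20],[33,3],[36,20],[37,3],[41,11],[50,0]]
[[4,11],[6,0],[17,7],[21,13],[28,7],[30,3],[31,20],[33,3],[36,20],[37,3],[41,11],[50,0]]
[[4,18],[17,7],[21,13],[28,7],[30,3],[31,20],[33,3],[36,20],[37,3],[41,11],[50,0]]
[[4,18],[17,7],[21,13],[28,7],[30,3],[31,20],[33,3],[36,20],[37,3],[41,11],[48,19],[49,11],[50,0]]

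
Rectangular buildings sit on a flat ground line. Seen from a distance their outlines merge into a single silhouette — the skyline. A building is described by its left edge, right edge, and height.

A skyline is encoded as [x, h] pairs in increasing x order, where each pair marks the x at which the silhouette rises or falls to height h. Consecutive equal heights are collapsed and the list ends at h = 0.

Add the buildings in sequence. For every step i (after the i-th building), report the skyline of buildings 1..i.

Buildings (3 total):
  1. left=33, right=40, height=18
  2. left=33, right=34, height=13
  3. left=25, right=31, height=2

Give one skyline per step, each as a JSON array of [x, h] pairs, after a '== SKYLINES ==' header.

== SKYLINES ==
[[33,18],[40,0]]
[[33,18],[40,0]]
[[25,2],[31,0],[33,18],[40,0]]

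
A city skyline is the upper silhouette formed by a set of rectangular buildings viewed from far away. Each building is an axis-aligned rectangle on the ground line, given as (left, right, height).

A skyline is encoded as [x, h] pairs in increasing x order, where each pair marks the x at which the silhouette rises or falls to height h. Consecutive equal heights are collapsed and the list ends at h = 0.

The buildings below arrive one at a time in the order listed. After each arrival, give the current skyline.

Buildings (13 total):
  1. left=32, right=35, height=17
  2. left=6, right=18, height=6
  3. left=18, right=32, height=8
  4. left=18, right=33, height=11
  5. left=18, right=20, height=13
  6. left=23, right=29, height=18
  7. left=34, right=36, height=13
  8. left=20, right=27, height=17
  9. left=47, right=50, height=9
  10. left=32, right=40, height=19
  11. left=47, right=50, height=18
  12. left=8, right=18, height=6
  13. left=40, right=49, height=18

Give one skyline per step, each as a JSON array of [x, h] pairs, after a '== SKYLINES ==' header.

== SKYLINES ==
[[32,17],[35,0]]
[[6,6],[18,0],[32,17],[35,0]]
[[6,6],[18,8],[32,17],[35,0]]
[[6,6],[18,11],[32,17],[35,0]]
[[6,6],[18,13],[20,11],[32,17],[35,0]]
[[6,6],[18,13],[20,11],[23,18],[29,11],[32,17],[35,0]]
[[6,6],[18,13],[20,11],[23,18],[29,11],[32,17],[35,13],[36,0]]
[[6,6],[18,13],[20,17],[23,18],[29,11],[32,17],[35,13],[36,0]]
[[6,6],[18,13],[20,17],[23,18],[29,11],[32,17],[35,13],[36,0],[47,9],[50,0]]
[[6,6],[18,13],[20,17],[23,18],[29,11],[32,19],[40,0],[47,9],[50,0]]
[[6,6],[18,13],[20,17],[23,18],[29,11],[32,19],[40,0],[47,18],[50,0]]
[[6,6],[18,13],[20,17],[23,18],[29,11],[32,19],[40,0],[47,18],[50,0]]
[[6,6],[18,13],[20,17],[23,18],[29,11],[32,19],[40,18],[50,0]]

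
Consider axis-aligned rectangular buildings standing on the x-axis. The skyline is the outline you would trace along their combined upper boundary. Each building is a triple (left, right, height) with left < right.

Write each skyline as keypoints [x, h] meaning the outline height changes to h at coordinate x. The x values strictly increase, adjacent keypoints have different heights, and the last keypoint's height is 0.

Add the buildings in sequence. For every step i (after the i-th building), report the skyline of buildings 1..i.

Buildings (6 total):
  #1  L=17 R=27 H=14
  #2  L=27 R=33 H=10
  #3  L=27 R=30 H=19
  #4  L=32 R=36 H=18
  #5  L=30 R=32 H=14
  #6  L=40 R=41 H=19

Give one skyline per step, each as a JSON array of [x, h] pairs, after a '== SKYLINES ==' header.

== SKYLINES ==
[[17,14],[27,0]]
[[17,14],[27,10],[33,0]]
[[17,14],[27,19],[30,10],[33,0]]
[[17,14],[27,19],[30,10],[32,18],[36,0]]
[[17,14],[27,19],[30,14],[32,18],[36,0]]
[[17,14],[27,19],[30,14],[32,18],[36,0],[40,19],[41,0]]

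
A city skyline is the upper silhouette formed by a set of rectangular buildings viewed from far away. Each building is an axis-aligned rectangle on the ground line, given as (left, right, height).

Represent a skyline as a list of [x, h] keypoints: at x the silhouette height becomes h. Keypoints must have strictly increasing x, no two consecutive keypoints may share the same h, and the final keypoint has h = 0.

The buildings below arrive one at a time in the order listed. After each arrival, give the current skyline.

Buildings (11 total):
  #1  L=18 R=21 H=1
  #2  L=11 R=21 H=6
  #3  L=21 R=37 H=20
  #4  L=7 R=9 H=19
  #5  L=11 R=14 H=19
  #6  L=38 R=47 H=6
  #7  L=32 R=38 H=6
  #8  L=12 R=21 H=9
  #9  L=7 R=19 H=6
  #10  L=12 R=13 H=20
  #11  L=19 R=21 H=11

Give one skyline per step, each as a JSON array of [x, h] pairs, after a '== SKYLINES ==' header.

== SKYLINES ==
[[18,1],[21,0]]
[[11,6],[21,0]]
[[11,6],[21,20],[37,0]]
[[7,19],[9,0],[11,6],[21,20],[37,0]]
[[7,19],[9,0],[11,19],[14,6],[21,20],[37,0]]
[[7,19],[9,0],[11,19],[14,6],[21,20],[37,0],[38,6],[47,0]]
[[7,19],[9,0],[11,19],[14,6],[21,20],[37,6],[47,0]]
[[7,19],[9,0],[11,19],[14,9],[21,20],[37,6],[47,0]]
[[7,19],[9,6],[11,19],[14,9],[21,20],[37,6],[47,0]]
[[7,19],[9,6],[11,19],[12,20],[13,19],[14,9],[21,20],[37,6],[47,0]]
[[7,19],[9,6],[11,19],[12,20],[13,19],[14,9],[19,11],[21,20],[37,6],[47,0]]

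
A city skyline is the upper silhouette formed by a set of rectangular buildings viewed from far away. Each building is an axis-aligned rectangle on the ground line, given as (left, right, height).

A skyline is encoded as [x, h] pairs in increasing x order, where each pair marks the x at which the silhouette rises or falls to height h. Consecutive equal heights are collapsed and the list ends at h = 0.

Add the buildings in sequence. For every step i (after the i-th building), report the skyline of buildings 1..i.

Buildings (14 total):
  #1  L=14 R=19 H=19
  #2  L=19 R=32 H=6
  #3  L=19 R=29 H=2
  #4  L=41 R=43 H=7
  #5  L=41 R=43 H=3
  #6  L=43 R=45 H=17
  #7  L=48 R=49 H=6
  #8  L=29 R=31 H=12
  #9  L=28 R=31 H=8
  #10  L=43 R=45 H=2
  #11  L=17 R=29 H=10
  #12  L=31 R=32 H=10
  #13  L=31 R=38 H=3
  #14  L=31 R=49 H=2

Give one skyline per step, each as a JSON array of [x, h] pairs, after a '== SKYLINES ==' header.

== SKYLINES ==
[[14,19],[19,0]]
[[14,19],[19,6],[32,0]]
[[14,19],[19,6],[32,0]]
[[14,19],[19,6],[32,0],[41,7],[43,0]]
[[14,19],[19,6],[32,0],[41,7],[43,0]]
[[14,19],[19,6],[32,0],[41,7],[43,17],[45,0]]
[[14,19],[19,6],[32,0],[41,7],[43,17],[45,0],[48,6],[49,0]]
[[14,19],[19,6],[29,12],[31,6],[32,0],[41,7],[43,17],[45,0],[48,6],[49,0]]
[[14,19],[19,6],[28,8],[29,12],[31,6],[32,0],[41,7],[43,17],[45,0],[48,6],[49,0]]
[[14,19],[19,6],[28,8],[29,12],[31,6],[32,0],[41,7],[43,17],[45,0],[48,6],[49,0]]
[[14,19],[19,10],[29,12],[31,6],[32,0],[41,7],[43,17],[45,0],[48,6],[49,0]]
[[14,19],[19,10],[29,12],[31,10],[32,0],[41,7],[43,17],[45,0],[48,6],[49,0]]
[[14,19],[19,10],[29,12],[31,10],[32,3],[38,0],[41,7],[43,17],[45,0],[48,6],[49,0]]
[[14,19],[19,10],[29,12],[31,10],[32,3],[38,2],[41,7],[43,17],[45,2],[48,6],[49,0]]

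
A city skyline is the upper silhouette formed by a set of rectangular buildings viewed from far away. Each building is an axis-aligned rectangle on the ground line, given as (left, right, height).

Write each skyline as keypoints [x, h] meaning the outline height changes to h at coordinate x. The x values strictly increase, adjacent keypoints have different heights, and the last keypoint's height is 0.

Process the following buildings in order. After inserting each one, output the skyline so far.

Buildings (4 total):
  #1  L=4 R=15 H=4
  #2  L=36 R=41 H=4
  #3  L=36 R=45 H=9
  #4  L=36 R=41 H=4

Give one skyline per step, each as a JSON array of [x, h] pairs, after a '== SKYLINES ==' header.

== SKYLINES ==
[[4,4],[15,0]]
[[4,4],[15,0],[36,4],[41,0]]
[[4,4],[15,0],[36,9],[45,0]]
[[4,4],[15,0],[36,9],[45,0]]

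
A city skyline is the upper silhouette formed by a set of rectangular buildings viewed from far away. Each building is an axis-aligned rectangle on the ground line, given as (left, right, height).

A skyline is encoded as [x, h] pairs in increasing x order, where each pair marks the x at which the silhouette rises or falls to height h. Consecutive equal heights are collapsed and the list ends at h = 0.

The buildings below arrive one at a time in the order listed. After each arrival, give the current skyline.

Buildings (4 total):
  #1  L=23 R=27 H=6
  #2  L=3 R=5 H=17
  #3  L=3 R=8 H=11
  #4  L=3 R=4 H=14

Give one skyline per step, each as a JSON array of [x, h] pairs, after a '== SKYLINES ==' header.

== SKYLINES ==
[[23,6],[27,0]]
[[3,17],[5,0],[23,6],[27,0]]
[[3,17],[5,11],[8,0],[23,6],[27,0]]
[[3,17],[5,11],[8,0],[23,6],[27,0]]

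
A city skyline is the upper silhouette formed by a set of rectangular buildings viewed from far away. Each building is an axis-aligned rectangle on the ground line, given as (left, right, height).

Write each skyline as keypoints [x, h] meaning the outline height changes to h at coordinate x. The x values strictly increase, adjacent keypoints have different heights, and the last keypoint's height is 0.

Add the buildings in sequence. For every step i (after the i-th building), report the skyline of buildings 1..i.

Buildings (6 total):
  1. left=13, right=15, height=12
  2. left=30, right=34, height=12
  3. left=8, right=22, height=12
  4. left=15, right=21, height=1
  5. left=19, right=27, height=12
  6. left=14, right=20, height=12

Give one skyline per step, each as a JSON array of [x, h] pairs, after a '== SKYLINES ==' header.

== SKYLINES ==
[[13,12],[15,0]]
[[13,12],[15,0],[30,12],[34,0]]
[[8,12],[22,0],[30,12],[34,0]]
[[8,12],[22,0],[30,12],[34,0]]
[[8,12],[27,0],[30,12],[34,0]]
[[8,12],[27,0],[30,12],[34,0]]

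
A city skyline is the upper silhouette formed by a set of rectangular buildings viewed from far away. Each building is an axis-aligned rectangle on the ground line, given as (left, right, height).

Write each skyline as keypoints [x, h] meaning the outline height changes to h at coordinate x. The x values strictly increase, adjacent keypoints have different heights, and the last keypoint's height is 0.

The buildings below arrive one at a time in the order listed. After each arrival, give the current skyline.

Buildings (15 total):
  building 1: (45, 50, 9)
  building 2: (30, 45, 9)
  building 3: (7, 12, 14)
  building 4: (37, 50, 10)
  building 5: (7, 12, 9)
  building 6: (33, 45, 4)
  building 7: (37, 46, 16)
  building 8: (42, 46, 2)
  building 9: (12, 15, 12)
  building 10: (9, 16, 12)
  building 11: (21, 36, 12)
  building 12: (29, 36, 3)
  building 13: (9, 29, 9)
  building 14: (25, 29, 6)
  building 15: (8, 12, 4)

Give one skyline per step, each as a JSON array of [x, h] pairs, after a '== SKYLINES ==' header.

== SKYLINES ==
[[45,9],[50,0]]
[[30,9],[50,0]]
[[7,14],[12,0],[30,9],[50,0]]
[[7,14],[12,0],[30,9],[37,10],[50,0]]
[[7,14],[12,0],[30,9],[37,10],[50,0]]
[[7,14],[12,0],[30,9],[37,10],[50,0]]
[[7,14],[12,0],[30,9],[37,16],[46,10],[50,0]]
[[7,14],[12,0],[30,9],[37,16],[46,10],[50,0]]
[[7,14],[12,12],[15,0],[30,9],[37,16],[46,10],[50,0]]
[[7,14],[12,12],[16,0],[30,9],[37,16],[46,10],[50,0]]
[[7,14],[12,12],[16,0],[21,12],[36,9],[37,16],[46,10],[50,0]]
[[7,14],[12,12],[16,0],[21,12],[36,9],[37,16],[46,10],[50,0]]
[[7,14],[12,12],[16,9],[21,12],[36,9],[37,16],[46,10],[50,0]]
[[7,14],[12,12],[16,9],[21,12],[36,9],[37,16],[46,10],[50,0]]
[[7,14],[12,12],[16,9],[21,12],[36,9],[37,16],[46,10],[50,0]]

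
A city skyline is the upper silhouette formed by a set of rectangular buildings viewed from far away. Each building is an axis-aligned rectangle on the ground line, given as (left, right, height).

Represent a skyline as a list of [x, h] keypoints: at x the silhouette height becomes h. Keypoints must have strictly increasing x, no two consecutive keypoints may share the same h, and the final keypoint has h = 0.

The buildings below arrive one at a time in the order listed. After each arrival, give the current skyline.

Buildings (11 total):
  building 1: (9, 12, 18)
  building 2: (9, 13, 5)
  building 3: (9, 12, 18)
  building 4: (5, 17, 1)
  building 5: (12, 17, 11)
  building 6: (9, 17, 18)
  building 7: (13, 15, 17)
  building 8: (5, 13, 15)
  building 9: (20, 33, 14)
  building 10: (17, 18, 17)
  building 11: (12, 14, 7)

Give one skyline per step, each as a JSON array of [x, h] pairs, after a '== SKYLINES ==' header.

== SKYLINES ==
[[9,18],[12,0]]
[[9,18],[12,5],[13,0]]
[[9,18],[12,5],[13,0]]
[[5,1],[9,18],[12,5],[13,1],[17,0]]
[[5,1],[9,18],[12,11],[17,0]]
[[5,1],[9,18],[17,0]]
[[5,1],[9,18],[17,0]]
[[5,15],[9,18],[17,0]]
[[5,15],[9,18],[17,0],[20,14],[33,0]]
[[5,15],[9,18],[17,17],[18,0],[20,14],[33,0]]
[[5,15],[9,18],[17,17],[18,0],[20,14],[33,0]]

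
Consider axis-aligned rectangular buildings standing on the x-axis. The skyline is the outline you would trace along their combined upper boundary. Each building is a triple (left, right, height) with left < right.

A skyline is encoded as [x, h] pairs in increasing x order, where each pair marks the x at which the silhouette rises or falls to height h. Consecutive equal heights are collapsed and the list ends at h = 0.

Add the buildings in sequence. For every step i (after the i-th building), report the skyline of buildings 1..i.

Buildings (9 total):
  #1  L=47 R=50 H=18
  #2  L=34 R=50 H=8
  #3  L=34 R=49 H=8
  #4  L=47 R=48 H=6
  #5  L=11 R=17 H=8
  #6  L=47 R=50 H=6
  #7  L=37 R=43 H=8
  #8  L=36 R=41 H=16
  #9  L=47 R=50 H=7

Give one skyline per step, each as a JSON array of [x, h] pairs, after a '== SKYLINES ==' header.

== SKYLINES ==
[[47,18],[50,0]]
[[34,8],[47,18],[50,0]]
[[34,8],[47,18],[50,0]]
[[34,8],[47,18],[50,0]]
[[11,8],[17,0],[34,8],[47,18],[50,0]]
[[11,8],[17,0],[34,8],[47,18],[50,0]]
[[11,8],[17,0],[34,8],[47,18],[50,0]]
[[11,8],[17,0],[34,8],[36,16],[41,8],[47,18],[50,0]]
[[11,8],[17,0],[34,8],[36,16],[41,8],[47,18],[50,0]]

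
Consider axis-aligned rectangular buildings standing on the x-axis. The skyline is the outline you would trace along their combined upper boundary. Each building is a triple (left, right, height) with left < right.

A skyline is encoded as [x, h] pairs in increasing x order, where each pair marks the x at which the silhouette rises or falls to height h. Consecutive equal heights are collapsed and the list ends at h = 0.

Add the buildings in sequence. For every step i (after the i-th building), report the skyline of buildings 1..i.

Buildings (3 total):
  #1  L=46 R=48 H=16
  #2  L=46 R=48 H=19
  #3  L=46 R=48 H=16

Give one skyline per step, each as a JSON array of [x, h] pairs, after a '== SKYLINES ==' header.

== SKYLINES ==
[[46,16],[48,0]]
[[46,19],[48,0]]
[[46,19],[48,0]]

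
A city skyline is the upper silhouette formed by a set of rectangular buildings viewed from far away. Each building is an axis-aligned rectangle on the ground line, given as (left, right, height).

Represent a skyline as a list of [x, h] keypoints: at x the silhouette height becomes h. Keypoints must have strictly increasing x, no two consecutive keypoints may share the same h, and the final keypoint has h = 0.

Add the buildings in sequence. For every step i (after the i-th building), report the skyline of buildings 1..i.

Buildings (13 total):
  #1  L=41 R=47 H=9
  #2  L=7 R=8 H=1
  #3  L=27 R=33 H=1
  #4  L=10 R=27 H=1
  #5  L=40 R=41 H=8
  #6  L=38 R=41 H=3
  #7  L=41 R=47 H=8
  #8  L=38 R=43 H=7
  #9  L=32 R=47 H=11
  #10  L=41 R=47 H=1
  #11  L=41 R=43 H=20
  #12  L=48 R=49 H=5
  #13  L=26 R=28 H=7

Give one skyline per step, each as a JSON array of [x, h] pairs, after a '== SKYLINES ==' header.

== SKYLINES ==
[[41,9],[47,0]]
[[7,1],[8,0],[41,9],[47,0]]
[[7,1],[8,0],[27,1],[33,0],[41,9],[47,0]]
[[7,1],[8,0],[10,1],[33,0],[41,9],[47,0]]
[[7,1],[8,0],[10,1],[33,0],[40,8],[41,9],[47,0]]
[[7,1],[8,0],[10,1],[33,0],[38,3],[40,8],[41,9],[47,0]]
[[7,1],[8,0],[10,1],[33,0],[38,3],[40,8],[41,9],[47,0]]
[[7,1],[8,0],[10,1],[33,0],[38,7],[40,8],[41,9],[47,0]]
[[7,1],[8,0],[10,1],[32,11],[47,0]]
[[7,1],[8,0],[10,1],[32,11],[47,0]]
[[7,1],[8,0],[10,1],[32,11],[41,20],[43,11],[47,0]]
[[7,1],[8,0],[10,1],[32,11],[41,20],[43,11],[47,0],[48,5],[49,0]]
[[7,1],[8,0],[10,1],[26,7],[28,1],[32,11],[41,20],[43,11],[47,0],[48,5],[49,0]]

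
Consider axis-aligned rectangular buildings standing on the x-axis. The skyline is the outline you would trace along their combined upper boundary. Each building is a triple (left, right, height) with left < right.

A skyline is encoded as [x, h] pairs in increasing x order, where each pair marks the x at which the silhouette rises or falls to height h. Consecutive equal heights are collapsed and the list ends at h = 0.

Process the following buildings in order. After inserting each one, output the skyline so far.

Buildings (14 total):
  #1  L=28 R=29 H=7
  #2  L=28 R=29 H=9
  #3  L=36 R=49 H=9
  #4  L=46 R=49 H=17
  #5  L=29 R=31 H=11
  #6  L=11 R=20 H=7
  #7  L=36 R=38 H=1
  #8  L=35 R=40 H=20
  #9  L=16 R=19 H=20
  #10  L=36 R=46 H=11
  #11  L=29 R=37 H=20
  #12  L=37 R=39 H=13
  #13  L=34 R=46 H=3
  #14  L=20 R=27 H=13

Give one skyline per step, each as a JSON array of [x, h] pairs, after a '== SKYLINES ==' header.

== SKYLINES ==
[[28,7],[29,0]]
[[28,9],[29,0]]
[[28,9],[29,0],[36,9],[49,0]]
[[28,9],[29,0],[36,9],[46,17],[49,0]]
[[28,9],[29,11],[31,0],[36,9],[46,17],[49,0]]
[[11,7],[20,0],[28,9],[29,11],[31,0],[36,9],[46,17],[49,0]]
[[11,7],[20,0],[28,9],[29,11],[31,0],[36,9],[46,17],[49,0]]
[[11,7],[20,0],[28,9],[29,11],[31,0],[35,20],[40,9],[46,17],[49,0]]
[[11,7],[16,20],[19,7],[20,0],[28,9],[29,11],[31,0],[35,20],[40,9],[46,17],[49,0]]
[[11,7],[16,20],[19,7],[20,0],[28,9],[29,11],[31,0],[35,20],[40,11],[46,17],[49,0]]
[[11,7],[16,20],[19,7],[20,0],[28,9],[29,20],[40,11],[46,17],[49,0]]
[[11,7],[16,20],[19,7],[20,0],[28,9],[29,20],[40,11],[46,17],[49,0]]
[[11,7],[16,20],[19,7],[20,0],[28,9],[29,20],[40,11],[46,17],[49,0]]
[[11,7],[16,20],[19,7],[20,13],[27,0],[28,9],[29,20],[40,11],[46,17],[49,0]]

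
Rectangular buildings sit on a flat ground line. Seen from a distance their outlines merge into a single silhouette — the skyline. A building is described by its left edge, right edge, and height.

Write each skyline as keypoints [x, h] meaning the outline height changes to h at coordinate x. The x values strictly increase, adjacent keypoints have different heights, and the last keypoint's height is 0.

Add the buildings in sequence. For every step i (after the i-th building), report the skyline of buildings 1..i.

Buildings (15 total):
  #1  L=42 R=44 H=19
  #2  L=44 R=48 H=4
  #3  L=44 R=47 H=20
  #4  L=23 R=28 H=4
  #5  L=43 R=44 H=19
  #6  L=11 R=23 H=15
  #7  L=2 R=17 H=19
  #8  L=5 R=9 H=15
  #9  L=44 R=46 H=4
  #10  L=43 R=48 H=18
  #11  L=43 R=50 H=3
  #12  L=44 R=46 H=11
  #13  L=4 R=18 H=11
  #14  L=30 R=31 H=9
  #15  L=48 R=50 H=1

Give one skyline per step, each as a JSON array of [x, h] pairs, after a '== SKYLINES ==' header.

== SKYLINES ==
[[42,19],[44,0]]
[[42,19],[44,4],[48,0]]
[[42,19],[44,20],[47,4],[48,0]]
[[23,4],[28,0],[42,19],[44,20],[47,4],[48,0]]
[[23,4],[28,0],[42,19],[44,20],[47,4],[48,0]]
[[11,15],[23,4],[28,0],[42,19],[44,20],[47,4],[48,0]]
[[2,19],[17,15],[23,4],[28,0],[42,19],[44,20],[47,4],[48,0]]
[[2,19],[17,15],[23,4],[28,0],[42,19],[44,20],[47,4],[48,0]]
[[2,19],[17,15],[23,4],[28,0],[42,19],[44,20],[47,4],[48,0]]
[[2,19],[17,15],[23,4],[28,0],[42,19],[44,20],[47,18],[48,0]]
[[2,19],[17,15],[23,4],[28,0],[42,19],[44,20],[47,18],[48,3],[50,0]]
[[2,19],[17,15],[23,4],[28,0],[42,19],[44,20],[47,18],[48,3],[50,0]]
[[2,19],[17,15],[23,4],[28,0],[42,19],[44,20],[47,18],[48,3],[50,0]]
[[2,19],[17,15],[23,4],[28,0],[30,9],[31,0],[42,19],[44,20],[47,18],[48,3],[50,0]]
[[2,19],[17,15],[23,4],[28,0],[30,9],[31,0],[42,19],[44,20],[47,18],[48,3],[50,0]]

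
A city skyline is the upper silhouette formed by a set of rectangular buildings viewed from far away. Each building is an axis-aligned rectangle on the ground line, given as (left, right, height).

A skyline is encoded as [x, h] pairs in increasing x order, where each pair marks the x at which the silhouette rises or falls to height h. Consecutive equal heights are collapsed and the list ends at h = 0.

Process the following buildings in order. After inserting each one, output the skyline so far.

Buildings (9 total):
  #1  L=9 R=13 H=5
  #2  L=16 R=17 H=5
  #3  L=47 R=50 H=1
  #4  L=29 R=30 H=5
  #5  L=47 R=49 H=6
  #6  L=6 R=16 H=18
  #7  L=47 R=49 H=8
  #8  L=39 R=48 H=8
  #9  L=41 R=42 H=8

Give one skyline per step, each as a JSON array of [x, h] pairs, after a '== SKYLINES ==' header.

== SKYLINES ==
[[9,5],[13,0]]
[[9,5],[13,0],[16,5],[17,0]]
[[9,5],[13,0],[16,5],[17,0],[47,1],[50,0]]
[[9,5],[13,0],[16,5],[17,0],[29,5],[30,0],[47,1],[50,0]]
[[9,5],[13,0],[16,5],[17,0],[29,5],[30,0],[47,6],[49,1],[50,0]]
[[6,18],[16,5],[17,0],[29,5],[30,0],[47,6],[49,1],[50,0]]
[[6,18],[16,5],[17,0],[29,5],[30,0],[47,8],[49,1],[50,0]]
[[6,18],[16,5],[17,0],[29,5],[30,0],[39,8],[49,1],[50,0]]
[[6,18],[16,5],[17,0],[29,5],[30,0],[39,8],[49,1],[50,0]]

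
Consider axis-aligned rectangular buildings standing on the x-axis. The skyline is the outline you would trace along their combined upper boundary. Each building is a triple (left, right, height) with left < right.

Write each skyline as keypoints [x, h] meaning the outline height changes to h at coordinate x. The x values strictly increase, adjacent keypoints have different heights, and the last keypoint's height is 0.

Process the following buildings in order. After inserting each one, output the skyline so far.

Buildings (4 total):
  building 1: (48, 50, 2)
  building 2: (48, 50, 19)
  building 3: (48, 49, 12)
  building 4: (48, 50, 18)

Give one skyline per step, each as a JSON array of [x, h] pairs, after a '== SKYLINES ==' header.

== SKYLINES ==
[[48,2],[50,0]]
[[48,19],[50,0]]
[[48,19],[50,0]]
[[48,19],[50,0]]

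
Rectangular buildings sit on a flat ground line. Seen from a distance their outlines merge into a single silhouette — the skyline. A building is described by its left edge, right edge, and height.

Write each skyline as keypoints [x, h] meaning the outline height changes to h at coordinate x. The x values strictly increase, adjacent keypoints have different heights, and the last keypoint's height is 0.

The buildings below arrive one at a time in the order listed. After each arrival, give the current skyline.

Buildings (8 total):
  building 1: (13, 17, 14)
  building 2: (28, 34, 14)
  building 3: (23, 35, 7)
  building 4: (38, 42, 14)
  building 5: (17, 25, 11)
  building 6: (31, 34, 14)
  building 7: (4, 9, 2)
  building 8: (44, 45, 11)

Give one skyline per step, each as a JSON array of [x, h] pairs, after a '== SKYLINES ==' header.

== SKYLINES ==
[[13,14],[17,0]]
[[13,14],[17,0],[28,14],[34,0]]
[[13,14],[17,0],[23,7],[28,14],[34,7],[35,0]]
[[13,14],[17,0],[23,7],[28,14],[34,7],[35,0],[38,14],[42,0]]
[[13,14],[17,11],[25,7],[28,14],[34,7],[35,0],[38,14],[42,0]]
[[13,14],[17,11],[25,7],[28,14],[34,7],[35,0],[38,14],[42,0]]
[[4,2],[9,0],[13,14],[17,11],[25,7],[28,14],[34,7],[35,0],[38,14],[42,0]]
[[4,2],[9,0],[13,14],[17,11],[25,7],[28,14],[34,7],[35,0],[38,14],[42,0],[44,11],[45,0]]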